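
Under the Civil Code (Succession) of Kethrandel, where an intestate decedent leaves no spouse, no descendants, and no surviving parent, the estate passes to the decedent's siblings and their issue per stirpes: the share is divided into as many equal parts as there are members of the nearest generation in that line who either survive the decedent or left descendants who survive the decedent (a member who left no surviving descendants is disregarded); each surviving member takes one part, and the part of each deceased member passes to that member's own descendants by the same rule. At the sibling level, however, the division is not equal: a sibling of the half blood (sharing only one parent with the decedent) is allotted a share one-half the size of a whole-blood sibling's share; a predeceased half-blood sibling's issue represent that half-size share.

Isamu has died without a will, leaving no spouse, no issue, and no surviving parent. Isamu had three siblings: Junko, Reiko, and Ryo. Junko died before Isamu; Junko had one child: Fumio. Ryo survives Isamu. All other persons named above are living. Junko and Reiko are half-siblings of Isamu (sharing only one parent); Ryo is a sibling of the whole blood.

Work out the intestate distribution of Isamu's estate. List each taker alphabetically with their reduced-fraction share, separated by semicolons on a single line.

Fumio 1/4; Reiko 1/4; Ryo 1/2

No spouse, descendants, or parent survives, so the estate passes to Isamu's siblings per stirpes.
Half-blood siblings count for one-half the weight of whole-blood siblings at the initial division.
Dividing 1 in proportion to weights (total weight 2): Junko (weight 1/2) → 1/4; Reiko (weight 1/2) → 1/4; Ryo (weight 1) → 1/2.
Junko predeceased; the 1/4 allotted to Junko's branch passes to Junko's issue by representation.
Fumio is the sole taker at this level and receives the full 1/4.
Reiko is living and takes 1/4.
Ryo is living and takes 1/2.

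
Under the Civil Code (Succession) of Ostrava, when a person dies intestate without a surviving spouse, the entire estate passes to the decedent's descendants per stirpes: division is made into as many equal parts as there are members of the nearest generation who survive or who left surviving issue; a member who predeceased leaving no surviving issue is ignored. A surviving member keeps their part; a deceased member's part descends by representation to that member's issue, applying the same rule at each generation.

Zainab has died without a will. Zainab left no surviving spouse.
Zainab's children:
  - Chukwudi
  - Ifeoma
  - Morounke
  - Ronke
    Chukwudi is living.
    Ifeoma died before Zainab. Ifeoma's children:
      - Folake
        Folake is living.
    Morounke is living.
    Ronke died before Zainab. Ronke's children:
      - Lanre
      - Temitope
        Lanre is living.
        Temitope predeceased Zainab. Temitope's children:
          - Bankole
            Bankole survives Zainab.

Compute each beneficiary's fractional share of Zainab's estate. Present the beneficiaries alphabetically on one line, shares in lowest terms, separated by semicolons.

Bankole 1/8; Chukwudi 1/4; Folake 1/4; Lanre 1/8; Morounke 1/4

There is no surviving spouse, so the entire estate passes to Zainab's descendants per stirpes.
The estate is divided into 4 equal shares of 1/4 among Chukwudi, Ifeoma, Morounke, Ronke.
Chukwudi is living and takes 1/4.
Ifeoma predeceased; the 1/4 allotted to Ifeoma's branch passes to Ifeoma's issue by representation.
Folake is the sole taker at this level and receives the full 1/4.
Morounke is living and takes 1/4.
Ronke predeceased; the 1/4 allotted to Ronke's branch passes to Ronke's issue by representation.
The 1/4 is divided into 2 equal shares of 1/8 among Lanre, Temitope.
Lanre is living and takes 1/8.
Temitope predeceased; the 1/8 allotted to Temitope's branch passes to Temitope's issue by representation.
Bankole is the sole taker at this level and receives the full 1/8.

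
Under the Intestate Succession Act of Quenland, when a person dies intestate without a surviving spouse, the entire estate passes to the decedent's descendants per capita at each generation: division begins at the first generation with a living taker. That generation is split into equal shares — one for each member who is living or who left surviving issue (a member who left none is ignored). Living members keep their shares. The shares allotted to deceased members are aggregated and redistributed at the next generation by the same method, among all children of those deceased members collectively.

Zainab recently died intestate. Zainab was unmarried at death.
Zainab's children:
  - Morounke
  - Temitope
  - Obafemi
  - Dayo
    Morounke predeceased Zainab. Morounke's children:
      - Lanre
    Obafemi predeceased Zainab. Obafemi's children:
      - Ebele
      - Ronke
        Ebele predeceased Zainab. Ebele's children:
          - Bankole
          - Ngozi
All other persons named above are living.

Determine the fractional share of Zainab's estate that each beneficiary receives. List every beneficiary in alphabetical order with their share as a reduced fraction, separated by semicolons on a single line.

There is no surviving spouse, so the entire estate passes to Zainab's descendants per capita at each generation.
At generation 1 (Morounke, Temitope, Obafemi, Dayo) there are 4 shares of (1)/4 = 1/4 each.
Living: Temitope and Dayo — each takes 1/4.
Deceased: Morounke and Obafemi. Their combined 1/2 is pooled and carried to generation 2.
At generation 2 (Lanre, Ebele, Ronke) there are 3 shares of (1/2)/3 = 1/6 each.
Living: Lanre and Ronke — each takes 1/6.
Deceased: Ebele. That 1/6 share is carried to generation 3.
At generation 3 (Bankole, Ngozi) there are 2 shares of (1/6)/2 = 1/12 each.
Living: Bankole and Ngozi — each takes 1/12.

Bankole 1/12; Dayo 1/4; Lanre 1/6; Ngozi 1/12; Ronke 1/6; Temitope 1/4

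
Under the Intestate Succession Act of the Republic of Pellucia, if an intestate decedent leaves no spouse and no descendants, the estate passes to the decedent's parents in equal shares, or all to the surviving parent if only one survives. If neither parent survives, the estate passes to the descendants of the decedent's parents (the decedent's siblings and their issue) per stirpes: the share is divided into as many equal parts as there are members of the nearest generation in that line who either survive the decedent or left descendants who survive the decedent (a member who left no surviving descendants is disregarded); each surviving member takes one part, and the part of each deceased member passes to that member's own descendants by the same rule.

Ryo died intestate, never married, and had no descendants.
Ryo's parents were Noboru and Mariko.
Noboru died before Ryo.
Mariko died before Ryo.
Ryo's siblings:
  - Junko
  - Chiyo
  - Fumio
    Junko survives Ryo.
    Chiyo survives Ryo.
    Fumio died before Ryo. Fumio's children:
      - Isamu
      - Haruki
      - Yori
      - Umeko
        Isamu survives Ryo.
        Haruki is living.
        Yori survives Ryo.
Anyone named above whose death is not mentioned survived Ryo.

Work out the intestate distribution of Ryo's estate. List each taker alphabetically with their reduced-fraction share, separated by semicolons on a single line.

Chiyo 1/3; Haruki 1/12; Isamu 1/12; Junko 1/3; Umeko 1/12; Yori 1/12

Neither parent survives and there are no descendants, so the estate passes to Ryo's siblings and their issue per stirpes.
The estate is divided into 3 equal shares of 1/3 among Junko, Chiyo, Fumio.
Junko is living and takes 1/3.
Chiyo is living and takes 1/3.
Fumio predeceased; the 1/3 allotted to Fumio's branch passes to Fumio's issue by representation.
The 1/3 is divided into 4 equal shares of 1/12 among Isamu, Haruki, Yori, Umeko.
Isamu is living and takes 1/12.
Haruki is living and takes 1/12.
Yori is living and takes 1/12.
Umeko is living and takes 1/12.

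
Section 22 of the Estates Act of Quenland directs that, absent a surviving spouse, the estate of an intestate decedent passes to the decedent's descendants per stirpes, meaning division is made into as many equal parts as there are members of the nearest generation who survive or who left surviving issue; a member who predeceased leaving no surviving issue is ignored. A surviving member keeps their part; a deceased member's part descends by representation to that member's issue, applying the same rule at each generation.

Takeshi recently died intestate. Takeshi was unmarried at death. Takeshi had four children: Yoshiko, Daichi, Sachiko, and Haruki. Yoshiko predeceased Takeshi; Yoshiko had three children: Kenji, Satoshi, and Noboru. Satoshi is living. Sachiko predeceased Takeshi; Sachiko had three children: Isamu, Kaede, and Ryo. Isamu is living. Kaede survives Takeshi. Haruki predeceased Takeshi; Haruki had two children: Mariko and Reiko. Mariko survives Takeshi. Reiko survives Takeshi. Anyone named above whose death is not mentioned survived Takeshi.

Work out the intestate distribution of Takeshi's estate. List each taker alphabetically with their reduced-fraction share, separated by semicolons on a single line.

There is no surviving spouse, so the entire estate passes to Takeshi's descendants per stirpes.
The estate is divided into 4 equal shares of 1/4 among Yoshiko, Daichi, Sachiko, Haruki.
Yoshiko predeceased; the 1/4 allotted to Yoshiko's branch passes to Yoshiko's issue by representation.
The 1/4 is divided into 3 equal shares of 1/12 among Kenji, Satoshi, Noboru.
Kenji is living and takes 1/12.
Satoshi is living and takes 1/12.
Noboru is living and takes 1/12.
Daichi is living and takes 1/4.
Sachiko predeceased; the 1/4 allotted to Sachiko's branch passes to Sachiko's issue by representation.
The 1/4 is divided into 3 equal shares of 1/12 among Isamu, Kaede, Ryo.
Isamu is living and takes 1/12.
Kaede is living and takes 1/12.
Ryo is living and takes 1/12.
Haruki predeceased; the 1/4 allotted to Haruki's branch passes to Haruki's issue by representation.
The 1/4 is divided into 2 equal shares of 1/8 among Mariko, Reiko.
Mariko is living and takes 1/8.
Reiko is living and takes 1/8.

Daichi 1/4; Isamu 1/12; Kaede 1/12; Kenji 1/12; Mariko 1/8; Noboru 1/12; Reiko 1/8; Ryo 1/12; Satoshi 1/12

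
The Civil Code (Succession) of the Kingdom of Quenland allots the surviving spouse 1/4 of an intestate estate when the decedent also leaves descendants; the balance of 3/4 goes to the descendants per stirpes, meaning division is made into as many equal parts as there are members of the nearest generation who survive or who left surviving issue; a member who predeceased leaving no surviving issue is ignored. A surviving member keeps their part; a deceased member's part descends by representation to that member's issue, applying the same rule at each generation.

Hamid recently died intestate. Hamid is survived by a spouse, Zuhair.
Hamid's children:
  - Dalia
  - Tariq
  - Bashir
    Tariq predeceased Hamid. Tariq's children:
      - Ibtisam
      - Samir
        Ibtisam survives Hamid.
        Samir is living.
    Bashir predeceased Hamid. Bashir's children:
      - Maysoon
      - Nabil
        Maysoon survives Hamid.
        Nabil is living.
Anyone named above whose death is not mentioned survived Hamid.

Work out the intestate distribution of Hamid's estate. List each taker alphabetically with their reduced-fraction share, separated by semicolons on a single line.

Dalia 1/4; Ibtisam 1/8; Maysoon 1/8; Nabil 1/8; Samir 1/8; Zuhair 1/4

Zuhair, as surviving spouse, takes 1/4.
The remaining 3/4 passes to Hamid's descendants per stirpes.
The 3/4 is divided into 3 equal shares of 1/4 among Dalia, Tariq, Bashir.
Dalia is living and takes 1/4.
Tariq predeceased; the 1/4 allotted to Tariq's branch passes to Tariq's issue by representation.
The 1/4 is divided into 2 equal shares of 1/8 among Ibtisam, Samir.
Ibtisam is living and takes 1/8.
Samir is living and takes 1/8.
Bashir predeceased; the 1/4 allotted to Bashir's branch passes to Bashir's issue by representation.
The 1/4 is divided into 2 equal shares of 1/8 among Maysoon, Nabil.
Maysoon is living and takes 1/8.
Nabil is living and takes 1/8.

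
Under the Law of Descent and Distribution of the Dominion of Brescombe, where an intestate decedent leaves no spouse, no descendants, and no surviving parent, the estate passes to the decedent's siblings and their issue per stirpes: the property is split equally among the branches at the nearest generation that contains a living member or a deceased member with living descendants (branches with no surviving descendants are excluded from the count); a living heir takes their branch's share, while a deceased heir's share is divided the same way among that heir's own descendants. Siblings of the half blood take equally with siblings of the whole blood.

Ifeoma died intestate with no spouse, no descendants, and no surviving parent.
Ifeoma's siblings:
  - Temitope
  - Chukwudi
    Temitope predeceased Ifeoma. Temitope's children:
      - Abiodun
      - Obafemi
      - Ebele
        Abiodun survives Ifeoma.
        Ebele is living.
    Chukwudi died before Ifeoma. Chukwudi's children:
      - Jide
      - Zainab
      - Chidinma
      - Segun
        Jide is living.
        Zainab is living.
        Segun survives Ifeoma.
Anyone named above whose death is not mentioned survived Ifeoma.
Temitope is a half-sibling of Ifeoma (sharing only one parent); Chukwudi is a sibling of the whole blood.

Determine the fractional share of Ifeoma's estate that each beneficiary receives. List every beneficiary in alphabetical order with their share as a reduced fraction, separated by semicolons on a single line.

No spouse, descendants, or parent survives, so the estate passes to Ifeoma's siblings per stirpes.
Half-blood and whole-blood siblings take equally under the stated rule.
The estate is divided into 2 equal shares of 1/2 among Temitope, Chukwudi.
Temitope predeceased; the 1/2 allotted to Temitope's branch passes to Temitope's issue by representation.
The 1/2 is divided into 3 equal shares of 1/6 among Abiodun, Obafemi, Ebele.
Abiodun is living and takes 1/6.
Obafemi is living and takes 1/6.
Ebele is living and takes 1/6.
Chukwudi predeceased; the 1/2 allotted to Chukwudi's branch passes to Chukwudi's issue by representation.
The 1/2 is divided into 4 equal shares of 1/8 among Jide, Zainab, Chidinma, Segun.
Jide is living and takes 1/8.
Zainab is living and takes 1/8.
Chidinma is living and takes 1/8.
Segun is living and takes 1/8.

Abiodun 1/6; Chidinma 1/8; Ebele 1/6; Jide 1/8; Obafemi 1/6; Segun 1/8; Zainab 1/8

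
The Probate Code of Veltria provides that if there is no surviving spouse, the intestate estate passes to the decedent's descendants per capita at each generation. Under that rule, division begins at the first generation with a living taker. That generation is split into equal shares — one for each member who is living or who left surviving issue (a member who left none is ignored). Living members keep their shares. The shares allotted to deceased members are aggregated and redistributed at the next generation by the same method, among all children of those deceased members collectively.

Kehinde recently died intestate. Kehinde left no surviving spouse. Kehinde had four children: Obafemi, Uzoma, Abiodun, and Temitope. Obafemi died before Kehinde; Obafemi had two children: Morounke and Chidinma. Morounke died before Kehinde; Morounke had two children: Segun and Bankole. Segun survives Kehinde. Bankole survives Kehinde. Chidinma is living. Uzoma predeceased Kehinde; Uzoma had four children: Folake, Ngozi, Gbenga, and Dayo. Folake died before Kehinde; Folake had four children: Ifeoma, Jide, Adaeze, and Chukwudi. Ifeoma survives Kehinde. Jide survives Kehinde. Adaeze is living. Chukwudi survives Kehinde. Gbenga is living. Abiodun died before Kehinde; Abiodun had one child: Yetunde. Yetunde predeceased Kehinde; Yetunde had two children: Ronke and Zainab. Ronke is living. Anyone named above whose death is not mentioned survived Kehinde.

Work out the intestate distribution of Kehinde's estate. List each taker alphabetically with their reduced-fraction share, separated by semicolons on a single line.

Adaeze 9/224; Bankole 9/224; Chidinma 3/28; Chukwudi 9/224; Dayo 3/28; Gbenga 3/28; Ifeoma 9/224; Jide 9/224; Ngozi 3/28; Ronke 9/224; Segun 9/224; Temitope 1/4; Zainab 9/224

There is no surviving spouse, so the entire estate passes to Kehinde's descendants per capita at each generation.
At generation 1 (Obafemi, Uzoma, Abiodun, Temitope) there are 4 shares of (1)/4 = 1/4 each.
Living: Temitope — each takes 1/4.
Deceased: Obafemi, Uzoma, and Abiodun. Their combined 3/4 is pooled and carried to generation 2.
At generation 2 (Morounke, Chidinma, Folake, Ngozi, Gbenga, Dayo, Yetunde) there are 7 shares of (3/4)/7 = 3/28 each.
Living: Chidinma, Ngozi, Gbenga, and Dayo — each takes 3/28.
Deceased: Morounke, Folake, and Yetunde. Their combined 9/28 is pooled and carried to generation 3.
At generation 3 (Segun, Bankole, Ifeoma, Jide, Adaeze, Chukwudi, Ronke, Zainab) there are 8 shares of (9/28)/8 = 9/224 each.
Living: Segun, Bankole, Ifeoma, Jide, Adaeze, Chukwudi, Ronke, and Zainab — each takes 9/224.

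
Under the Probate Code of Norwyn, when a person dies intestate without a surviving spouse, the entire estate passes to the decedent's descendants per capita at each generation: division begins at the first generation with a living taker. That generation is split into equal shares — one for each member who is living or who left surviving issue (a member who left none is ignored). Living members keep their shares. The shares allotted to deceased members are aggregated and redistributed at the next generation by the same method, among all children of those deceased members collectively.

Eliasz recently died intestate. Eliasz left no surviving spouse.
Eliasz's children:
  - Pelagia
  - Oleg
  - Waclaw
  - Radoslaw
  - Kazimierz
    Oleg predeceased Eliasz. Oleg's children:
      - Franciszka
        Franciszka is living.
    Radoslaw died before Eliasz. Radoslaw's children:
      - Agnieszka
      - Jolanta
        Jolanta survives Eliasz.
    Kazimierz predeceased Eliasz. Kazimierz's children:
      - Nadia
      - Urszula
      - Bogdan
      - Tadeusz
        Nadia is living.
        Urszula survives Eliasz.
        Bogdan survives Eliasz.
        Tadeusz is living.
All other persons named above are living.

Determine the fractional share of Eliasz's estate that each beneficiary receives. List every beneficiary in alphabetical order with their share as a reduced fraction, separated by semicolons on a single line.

There is no surviving spouse, so the entire estate passes to Eliasz's descendants per capita at each generation.
At generation 1 (Pelagia, Oleg, Waclaw, Radoslaw, Kazimierz) there are 5 shares of (1)/5 = 1/5 each.
Living: Pelagia and Waclaw — each takes 1/5.
Deceased: Oleg, Radoslaw, and Kazimierz. Their combined 3/5 is pooled and carried to generation 2.
At generation 2 (Franciszka, Agnieszka, Jolanta, Nadia, Urszula, Bogdan, Tadeusz) there are 7 shares of (3/5)/7 = 3/35 each.
Living: Franciszka, Agnieszka, Jolanta, Nadia, Urszula, Bogdan, and Tadeusz — each takes 3/35.

Agnieszka 3/35; Bogdan 3/35; Franciszka 3/35; Jolanta 3/35; Nadia 3/35; Pelagia 1/5; Tadeusz 3/35; Urszula 3/35; Waclaw 1/5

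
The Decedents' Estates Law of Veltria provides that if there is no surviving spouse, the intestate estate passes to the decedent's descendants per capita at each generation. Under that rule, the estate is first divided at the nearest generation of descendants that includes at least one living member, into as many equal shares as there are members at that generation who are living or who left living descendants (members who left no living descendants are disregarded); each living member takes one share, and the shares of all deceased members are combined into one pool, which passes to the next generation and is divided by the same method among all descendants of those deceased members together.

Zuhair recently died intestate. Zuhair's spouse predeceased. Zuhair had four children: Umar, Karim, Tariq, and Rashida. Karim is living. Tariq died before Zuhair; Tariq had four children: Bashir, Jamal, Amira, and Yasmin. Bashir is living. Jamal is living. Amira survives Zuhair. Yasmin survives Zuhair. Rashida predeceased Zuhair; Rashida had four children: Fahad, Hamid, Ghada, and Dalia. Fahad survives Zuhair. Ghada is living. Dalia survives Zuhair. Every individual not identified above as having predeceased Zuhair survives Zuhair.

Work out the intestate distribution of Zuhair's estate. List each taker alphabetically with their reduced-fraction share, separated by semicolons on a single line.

Amira 1/16; Bashir 1/16; Dalia 1/16; Fahad 1/16; Ghada 1/16; Hamid 1/16; Jamal 1/16; Karim 1/4; Umar 1/4; Yasmin 1/16

There is no surviving spouse, so the entire estate passes to Zuhair's descendants per capita at each generation.
At generation 1 (Umar, Karim, Tariq, Rashida) there are 4 shares of (1)/4 = 1/4 each.
Living: Umar and Karim — each takes 1/4.
Deceased: Tariq and Rashida. Their combined 1/2 is pooled and carried to generation 2.
At generation 2 (Bashir, Jamal, Amira, Yasmin, Fahad, Hamid, Ghada, Dalia) there are 8 shares of (1/2)/8 = 1/16 each.
Living: Bashir, Jamal, Amira, Yasmin, Fahad, Hamid, Ghada, and Dalia — each takes 1/16.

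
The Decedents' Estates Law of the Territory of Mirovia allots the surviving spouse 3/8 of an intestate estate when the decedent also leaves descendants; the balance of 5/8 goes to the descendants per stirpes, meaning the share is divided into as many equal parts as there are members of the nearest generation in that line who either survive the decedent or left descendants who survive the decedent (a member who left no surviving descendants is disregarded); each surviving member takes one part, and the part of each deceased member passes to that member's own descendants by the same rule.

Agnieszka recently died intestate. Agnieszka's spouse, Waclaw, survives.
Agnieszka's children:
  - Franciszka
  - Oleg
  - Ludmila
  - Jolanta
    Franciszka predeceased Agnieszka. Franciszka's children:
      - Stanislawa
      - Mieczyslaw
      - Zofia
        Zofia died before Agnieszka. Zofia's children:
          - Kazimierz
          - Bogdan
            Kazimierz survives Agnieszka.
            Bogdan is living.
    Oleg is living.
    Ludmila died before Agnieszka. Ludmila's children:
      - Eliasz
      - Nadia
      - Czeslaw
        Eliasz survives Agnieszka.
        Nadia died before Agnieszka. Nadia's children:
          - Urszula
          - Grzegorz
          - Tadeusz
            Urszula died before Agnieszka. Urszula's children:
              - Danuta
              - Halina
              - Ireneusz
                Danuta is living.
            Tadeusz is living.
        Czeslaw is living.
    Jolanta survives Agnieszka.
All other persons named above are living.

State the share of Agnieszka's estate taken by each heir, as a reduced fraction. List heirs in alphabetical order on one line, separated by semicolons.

Bogdan 5/192; Czeslaw 5/96; Danuta 5/864; Eliasz 5/96; Grzegorz 5/288; Halina 5/864; Ireneusz 5/864; Jolanta 5/32; Kazimierz 5/192; Mieczyslaw 5/96; Oleg 5/32; Stanislawa 5/96; Tadeusz 5/288; Waclaw 3/8

Waclaw, as surviving spouse, takes 3/8.
The remaining 5/8 passes to Agnieszka's descendants per stirpes.
The 5/8 is divided into 4 equal shares of 5/32 among Franciszka, Oleg, Ludmila, Jolanta.
Franciszka predeceased; the 5/32 allotted to Franciszka's branch passes to Franciszka's issue by representation.
The 5/32 is divided into 3 equal shares of 5/96 among Stanislawa, Mieczyslaw, Zofia.
Stanislawa is living and takes 5/96.
Mieczyslaw is living and takes 5/96.
Zofia predeceased; the 5/96 allotted to Zofia's branch passes to Zofia's issue by representation.
The 5/96 is divided into 2 equal shares of 5/192 among Kazimierz, Bogdan.
Kazimierz is living and takes 5/192.
Bogdan is living and takes 5/192.
Oleg is living and takes 5/32.
Ludmila predeceased; the 5/32 allotted to Ludmila's branch passes to Ludmila's issue by representation.
The 5/32 is divided into 3 equal shares of 5/96 among Eliasz, Nadia, Czeslaw.
Eliasz is living and takes 5/96.
Nadia predeceased; the 5/96 allotted to Nadia's branch passes to Nadia's issue by representation.
The 5/96 is divided into 3 equal shares of 5/288 among Urszula, Grzegorz, Tadeusz.
Urszula predeceased; the 5/288 allotted to Urszula's branch passes to Urszula's issue by representation.
The 5/288 is divided into 3 equal shares of 5/864 among Danuta, Halina, Ireneusz.
Danuta is living and takes 5/864.
Halina is living and takes 5/864.
Ireneusz is living and takes 5/864.
Grzegorz is living and takes 5/288.
Tadeusz is living and takes 5/288.
Czeslaw is living and takes 5/96.
Jolanta is living and takes 5/32.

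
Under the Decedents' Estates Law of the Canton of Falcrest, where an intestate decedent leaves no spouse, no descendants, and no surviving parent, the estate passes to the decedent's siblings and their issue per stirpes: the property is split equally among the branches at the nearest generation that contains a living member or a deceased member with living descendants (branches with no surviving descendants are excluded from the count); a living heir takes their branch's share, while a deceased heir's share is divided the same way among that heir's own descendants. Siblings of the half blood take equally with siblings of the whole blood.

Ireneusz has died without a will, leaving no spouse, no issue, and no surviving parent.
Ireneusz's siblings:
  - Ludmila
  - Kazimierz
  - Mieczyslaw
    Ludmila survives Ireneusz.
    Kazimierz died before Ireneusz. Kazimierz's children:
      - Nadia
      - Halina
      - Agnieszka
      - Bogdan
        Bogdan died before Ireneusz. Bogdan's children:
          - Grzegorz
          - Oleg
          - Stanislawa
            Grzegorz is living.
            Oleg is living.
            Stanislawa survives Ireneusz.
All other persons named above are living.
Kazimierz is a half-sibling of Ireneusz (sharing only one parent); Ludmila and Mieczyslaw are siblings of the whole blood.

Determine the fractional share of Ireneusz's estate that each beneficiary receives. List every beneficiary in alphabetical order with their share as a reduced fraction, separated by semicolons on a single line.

Agnieszka 1/12; Grzegorz 1/36; Halina 1/12; Ludmila 1/3; Mieczyslaw 1/3; Nadia 1/12; Oleg 1/36; Stanislawa 1/36

No spouse, descendants, or parent survives, so the estate passes to Ireneusz's siblings per stirpes.
Half-blood and whole-blood siblings take equally under the stated rule.
The estate is divided into 3 equal shares of 1/3 among Ludmila, Kazimierz, Mieczyslaw.
Ludmila is living and takes 1/3.
Kazimierz predeceased; the 1/3 allotted to Kazimierz's branch passes to Kazimierz's issue by representation.
The 1/3 is divided into 4 equal shares of 1/12 among Nadia, Halina, Agnieszka, Bogdan.
Nadia is living and takes 1/12.
Halina is living and takes 1/12.
Agnieszka is living and takes 1/12.
Bogdan predeceased; the 1/12 allotted to Bogdan's branch passes to Bogdan's issue by representation.
The 1/12 is divided into 3 equal shares of 1/36 among Grzegorz, Oleg, Stanislawa.
Grzegorz is living and takes 1/36.
Oleg is living and takes 1/36.
Stanislawa is living and takes 1/36.
Mieczyslaw is living and takes 1/3.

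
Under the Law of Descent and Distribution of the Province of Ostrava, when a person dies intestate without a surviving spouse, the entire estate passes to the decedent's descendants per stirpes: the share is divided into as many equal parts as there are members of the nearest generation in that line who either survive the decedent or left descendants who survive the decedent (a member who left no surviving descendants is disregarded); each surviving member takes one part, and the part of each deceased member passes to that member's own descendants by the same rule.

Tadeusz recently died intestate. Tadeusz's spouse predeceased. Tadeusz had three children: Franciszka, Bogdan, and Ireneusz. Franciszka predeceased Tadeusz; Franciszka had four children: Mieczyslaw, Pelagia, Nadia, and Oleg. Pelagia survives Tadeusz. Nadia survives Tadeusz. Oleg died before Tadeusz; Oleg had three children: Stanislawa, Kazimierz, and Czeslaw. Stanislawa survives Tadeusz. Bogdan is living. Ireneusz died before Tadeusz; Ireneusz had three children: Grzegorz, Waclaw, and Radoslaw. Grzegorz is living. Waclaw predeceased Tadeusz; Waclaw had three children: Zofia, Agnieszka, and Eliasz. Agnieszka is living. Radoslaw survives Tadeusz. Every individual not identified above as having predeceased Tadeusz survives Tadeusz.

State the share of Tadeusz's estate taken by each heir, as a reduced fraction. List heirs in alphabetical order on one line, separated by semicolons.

There is no surviving spouse, so the entire estate passes to Tadeusz's descendants per stirpes.
The estate is divided into 3 equal shares of 1/3 among Franciszka, Bogdan, Ireneusz.
Franciszka predeceased; the 1/3 allotted to Franciszka's branch passes to Franciszka's issue by representation.
The 1/3 is divided into 4 equal shares of 1/12 among Mieczyslaw, Pelagia, Nadia, Oleg.
Mieczyslaw is living and takes 1/12.
Pelagia is living and takes 1/12.
Nadia is living and takes 1/12.
Oleg predeceased; the 1/12 allotted to Oleg's branch passes to Oleg's issue by representation.
The 1/12 is divided into 3 equal shares of 1/36 among Stanislawa, Kazimierz, Czeslaw.
Stanislawa is living and takes 1/36.
Kazimierz is living and takes 1/36.
Czeslaw is living and takes 1/36.
Bogdan is living and takes 1/3.
Ireneusz predeceased; the 1/3 allotted to Ireneusz's branch passes to Ireneusz's issue by representation.
The 1/3 is divided into 3 equal shares of 1/9 among Grzegorz, Waclaw, Radoslaw.
Grzegorz is living and takes 1/9.
Waclaw predeceased; the 1/9 allotted to Waclaw's branch passes to Waclaw's issue by representation.
The 1/9 is divided into 3 equal shares of 1/27 among Zofia, Agnieszka, Eliasz.
Zofia is living and takes 1/27.
Agnieszka is living and takes 1/27.
Eliasz is living and takes 1/27.
Radoslaw is living and takes 1/9.

Agnieszka 1/27; Bogdan 1/3; Czeslaw 1/36; Eliasz 1/27; Grzegorz 1/9; Kazimierz 1/36; Mieczyslaw 1/12; Nadia 1/12; Pelagia 1/12; Radoslaw 1/9; Stanislawa 1/36; Zofia 1/27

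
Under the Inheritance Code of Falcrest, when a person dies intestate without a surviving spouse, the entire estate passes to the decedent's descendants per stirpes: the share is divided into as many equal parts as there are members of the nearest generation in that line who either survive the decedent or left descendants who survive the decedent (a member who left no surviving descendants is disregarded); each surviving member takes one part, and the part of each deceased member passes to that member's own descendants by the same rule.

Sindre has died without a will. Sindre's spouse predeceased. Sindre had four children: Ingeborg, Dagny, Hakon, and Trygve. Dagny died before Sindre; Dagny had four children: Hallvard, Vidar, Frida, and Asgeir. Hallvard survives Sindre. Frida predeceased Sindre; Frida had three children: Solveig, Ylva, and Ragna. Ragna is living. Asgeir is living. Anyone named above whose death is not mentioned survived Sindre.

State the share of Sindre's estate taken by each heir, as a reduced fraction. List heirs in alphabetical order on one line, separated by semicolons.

There is no surviving spouse, so the entire estate passes to Sindre's descendants per stirpes.
The estate is divided into 4 equal shares of 1/4 among Ingeborg, Dagny, Hakon, Trygve.
Ingeborg is living and takes 1/4.
Dagny predeceased; the 1/4 allotted to Dagny's branch passes to Dagny's issue by representation.
The 1/4 is divided into 4 equal shares of 1/16 among Hallvard, Vidar, Frida, Asgeir.
Hallvard is living and takes 1/16.
Vidar is living and takes 1/16.
Frida predeceased; the 1/16 allotted to Frida's branch passes to Frida's issue by representation.
The 1/16 is divided into 3 equal shares of 1/48 among Solveig, Ylva, Ragna.
Solveig is living and takes 1/48.
Ylva is living and takes 1/48.
Ragna is living and takes 1/48.
Asgeir is living and takes 1/16.
Hakon is living and takes 1/4.
Trygve is living and takes 1/4.

Asgeir 1/16; Hakon 1/4; Hallvard 1/16; Ingeborg 1/4; Ragna 1/48; Solveig 1/48; Trygve 1/4; Vidar 1/16; Ylva 1/48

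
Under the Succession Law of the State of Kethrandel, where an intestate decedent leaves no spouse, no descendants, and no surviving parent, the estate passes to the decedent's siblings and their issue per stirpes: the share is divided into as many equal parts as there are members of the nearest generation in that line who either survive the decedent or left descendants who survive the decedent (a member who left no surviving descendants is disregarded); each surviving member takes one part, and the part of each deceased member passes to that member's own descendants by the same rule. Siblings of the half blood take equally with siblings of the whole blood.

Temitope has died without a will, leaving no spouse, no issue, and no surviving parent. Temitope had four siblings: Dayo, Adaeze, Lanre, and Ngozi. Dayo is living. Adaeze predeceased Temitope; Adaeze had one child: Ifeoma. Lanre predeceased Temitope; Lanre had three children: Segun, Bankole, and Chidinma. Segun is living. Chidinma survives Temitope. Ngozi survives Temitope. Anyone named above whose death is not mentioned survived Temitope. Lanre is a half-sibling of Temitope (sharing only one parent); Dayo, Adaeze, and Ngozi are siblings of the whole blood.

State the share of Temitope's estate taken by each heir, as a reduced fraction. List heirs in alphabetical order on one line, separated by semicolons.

No spouse, descendants, or parent survives, so the estate passes to Temitope's siblings per stirpes.
Half-blood and whole-blood siblings take equally under the stated rule.
The estate is divided into 4 equal shares of 1/4 among Dayo, Adaeze, Lanre, Ngozi.
Dayo is living and takes 1/4.
Adaeze predeceased; the 1/4 allotted to Adaeze's branch passes to Adaeze's issue by representation.
Ifeoma is the sole taker at this level and receives the full 1/4.
Lanre predeceased; the 1/4 allotted to Lanre's branch passes to Lanre's issue by representation.
The 1/4 is divided into 3 equal shares of 1/12 among Segun, Bankole, Chidinma.
Segun is living and takes 1/12.
Bankole is living and takes 1/12.
Chidinma is living and takes 1/12.
Ngozi is living and takes 1/4.

Bankole 1/12; Chidinma 1/12; Dayo 1/4; Ifeoma 1/4; Ngozi 1/4; Segun 1/12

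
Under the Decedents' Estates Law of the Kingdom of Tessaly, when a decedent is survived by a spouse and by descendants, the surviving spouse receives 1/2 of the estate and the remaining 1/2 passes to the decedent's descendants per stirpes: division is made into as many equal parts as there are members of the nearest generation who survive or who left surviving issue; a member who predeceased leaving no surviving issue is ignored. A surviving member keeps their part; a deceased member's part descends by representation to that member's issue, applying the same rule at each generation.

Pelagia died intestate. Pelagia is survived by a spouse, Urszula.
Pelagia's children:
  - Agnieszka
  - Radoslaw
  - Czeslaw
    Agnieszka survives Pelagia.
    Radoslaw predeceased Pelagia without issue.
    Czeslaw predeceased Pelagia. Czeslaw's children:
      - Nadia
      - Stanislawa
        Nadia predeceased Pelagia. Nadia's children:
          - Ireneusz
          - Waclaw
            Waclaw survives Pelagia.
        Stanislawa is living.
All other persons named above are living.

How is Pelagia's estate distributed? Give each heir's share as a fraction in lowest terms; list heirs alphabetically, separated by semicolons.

Agnieszka 1/4; Ireneusz 1/16; Stanislawa 1/8; Urszula 1/2; Waclaw 1/16

Urszula, as surviving spouse, takes 1/2.
The remaining 1/2 passes to Pelagia's descendants per stirpes.
Radoslaw left no surviving issue, so that branch lapses and is disregarded.
The 1/2 is divided into 2 equal shares of 1/4 among Agnieszka, Czeslaw.
Agnieszka is living and takes 1/4.
Czeslaw predeceased; the 1/4 allotted to Czeslaw's branch passes to Czeslaw's issue by representation.
The 1/4 is divided into 2 equal shares of 1/8 among Nadia, Stanislawa.
Nadia predeceased; the 1/8 allotted to Nadia's branch passes to Nadia's issue by representation.
The 1/8 is divided into 2 equal shares of 1/16 among Ireneusz, Waclaw.
Ireneusz is living and takes 1/16.
Waclaw is living and takes 1/16.
Stanislawa is living and takes 1/8.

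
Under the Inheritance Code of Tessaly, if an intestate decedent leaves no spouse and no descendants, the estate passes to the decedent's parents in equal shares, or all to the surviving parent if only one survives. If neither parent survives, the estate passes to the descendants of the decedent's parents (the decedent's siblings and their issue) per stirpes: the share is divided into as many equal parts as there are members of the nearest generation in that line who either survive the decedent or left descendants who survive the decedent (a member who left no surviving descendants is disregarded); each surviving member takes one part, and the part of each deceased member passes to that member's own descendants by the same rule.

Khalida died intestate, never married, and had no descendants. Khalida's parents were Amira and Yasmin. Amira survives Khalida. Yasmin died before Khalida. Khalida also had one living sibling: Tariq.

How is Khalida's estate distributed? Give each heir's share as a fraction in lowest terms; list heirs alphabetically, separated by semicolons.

Amira 1

Only one parent, Amira, survives, so Amira takes the entire estate. The siblings take nothing because a surviving parent has priority.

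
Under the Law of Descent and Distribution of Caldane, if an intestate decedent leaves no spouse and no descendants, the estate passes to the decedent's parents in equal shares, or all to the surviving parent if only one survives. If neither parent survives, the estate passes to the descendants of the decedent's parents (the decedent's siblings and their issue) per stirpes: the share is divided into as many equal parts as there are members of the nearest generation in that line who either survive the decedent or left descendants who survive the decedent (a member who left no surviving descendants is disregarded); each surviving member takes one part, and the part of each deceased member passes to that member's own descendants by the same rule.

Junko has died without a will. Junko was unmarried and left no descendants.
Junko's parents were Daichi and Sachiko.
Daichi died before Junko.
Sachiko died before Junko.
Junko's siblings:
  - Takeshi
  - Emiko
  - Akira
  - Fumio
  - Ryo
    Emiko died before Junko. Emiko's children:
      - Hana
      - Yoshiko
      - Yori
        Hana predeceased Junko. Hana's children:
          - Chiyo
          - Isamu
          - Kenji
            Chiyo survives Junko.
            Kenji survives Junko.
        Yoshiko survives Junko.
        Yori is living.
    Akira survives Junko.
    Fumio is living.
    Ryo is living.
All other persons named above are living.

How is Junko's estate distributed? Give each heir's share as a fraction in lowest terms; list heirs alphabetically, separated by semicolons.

Neither parent survives and there are no descendants, so the estate passes to Junko's siblings and their issue per stirpes.
The estate is divided into 5 equal shares of 1/5 among Takeshi, Emiko, Akira, Fumio, Ryo.
Takeshi is living and takes 1/5.
Emiko predeceased; the 1/5 allotted to Emiko's branch passes to Emiko's issue by representation.
The 1/5 is divided into 3 equal shares of 1/15 among Hana, Yoshiko, Yori.
Hana predeceased; the 1/15 allotted to Hana's branch passes to Hana's issue by representation.
The 1/15 is divided into 3 equal shares of 1/45 among Chiyo, Isamu, Kenji.
Chiyo is living and takes 1/45.
Isamu is living and takes 1/45.
Kenji is living and takes 1/45.
Yoshiko is living and takes 1/15.
Yori is living and takes 1/15.
Akira is living and takes 1/5.
Fumio is living and takes 1/5.
Ryo is living and takes 1/5.

Akira 1/5; Chiyo 1/45; Fumio 1/5; Isamu 1/45; Kenji 1/45; Ryo 1/5; Takeshi 1/5; Yori 1/15; Yoshiko 1/15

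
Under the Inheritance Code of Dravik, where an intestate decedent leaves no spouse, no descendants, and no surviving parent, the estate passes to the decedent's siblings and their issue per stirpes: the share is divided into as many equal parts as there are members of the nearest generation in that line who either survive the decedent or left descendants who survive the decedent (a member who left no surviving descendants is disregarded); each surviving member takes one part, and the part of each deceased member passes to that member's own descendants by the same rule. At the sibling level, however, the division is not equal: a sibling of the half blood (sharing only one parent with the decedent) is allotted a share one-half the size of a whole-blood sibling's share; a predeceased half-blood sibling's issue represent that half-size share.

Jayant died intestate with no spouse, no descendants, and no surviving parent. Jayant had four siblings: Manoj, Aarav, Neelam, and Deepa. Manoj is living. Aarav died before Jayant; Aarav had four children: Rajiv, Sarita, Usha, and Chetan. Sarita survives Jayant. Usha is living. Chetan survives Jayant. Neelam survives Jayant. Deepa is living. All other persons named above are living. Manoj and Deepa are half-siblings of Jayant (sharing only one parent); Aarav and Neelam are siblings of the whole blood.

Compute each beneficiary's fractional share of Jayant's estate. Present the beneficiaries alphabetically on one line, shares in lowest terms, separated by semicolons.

Chetan 1/12; Deepa 1/6; Manoj 1/6; Neelam 1/3; Rajiv 1/12; Sarita 1/12; Usha 1/12

No spouse, descendants, or parent survives, so the estate passes to Jayant's siblings per stirpes.
Half-blood siblings count for one-half the weight of whole-blood siblings at the initial division.
Dividing 1 in proportion to weights (total weight 3): Manoj (weight 1/2) → 1/6; Aarav (weight 1) → 1/3; Neelam (weight 1) → 1/3; Deepa (weight 1/2) → 1/6.
Manoj is living and takes 1/6.
Aarav predeceased; the 1/3 allotted to Aarav's branch passes to Aarav's issue by representation.
The 1/3 is divided into 4 equal shares of 1/12 among Rajiv, Sarita, Usha, Chetan.
Rajiv is living and takes 1/12.
Sarita is living and takes 1/12.
Usha is living and takes 1/12.
Chetan is living and takes 1/12.
Neelam is living and takes 1/3.
Deepa is living and takes 1/6.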